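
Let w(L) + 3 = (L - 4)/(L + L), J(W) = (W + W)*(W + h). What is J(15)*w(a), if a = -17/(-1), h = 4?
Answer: -25365/17 ≈ -1492.1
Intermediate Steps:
J(W) = 2*W*(4 + W) (J(W) = (W + W)*(W + 4) = (2*W)*(4 + W) = 2*W*(4 + W))
a = 17 (a = -17*(-1) = 17)
w(L) = -3 + (-4 + L)/(2*L) (w(L) = -3 + (L - 4)/(L + L) = -3 + (-4 + L)/((2*L)) = -3 + (-4 + L)*(1/(2*L)) = -3 + (-4 + L)/(2*L))
J(15)*w(a) = (2*15*(4 + 15))*(-5/2 - 2/17) = (2*15*19)*(-5/2 - 2*1/17) = 570*(-5/2 - 2/17) = 570*(-89/34) = -25365/17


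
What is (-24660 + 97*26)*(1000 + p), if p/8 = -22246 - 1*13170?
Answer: 6250177264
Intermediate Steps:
p = -283328 (p = 8*(-22246 - 1*13170) = 8*(-22246 - 13170) = 8*(-35416) = -283328)
(-24660 + 97*26)*(1000 + p) = (-24660 + 97*26)*(1000 - 283328) = (-24660 + 2522)*(-282328) = -22138*(-282328) = 6250177264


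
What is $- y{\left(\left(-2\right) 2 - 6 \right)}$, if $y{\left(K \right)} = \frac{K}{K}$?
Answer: $-1$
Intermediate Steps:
$y{\left(K \right)} = 1$
$- y{\left(\left(-2\right) 2 - 6 \right)} = \left(-1\right) 1 = -1$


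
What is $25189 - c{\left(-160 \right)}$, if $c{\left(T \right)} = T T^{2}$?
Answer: $4121189$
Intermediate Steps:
$c{\left(T \right)} = T^{3}$
$25189 - c{\left(-160 \right)} = 25189 - \left(-160\right)^{3} = 25189 - -4096000 = 25189 + 4096000 = 4121189$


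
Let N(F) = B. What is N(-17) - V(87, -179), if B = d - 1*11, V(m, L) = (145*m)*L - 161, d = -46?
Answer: 2258189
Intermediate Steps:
V(m, L) = -161 + 145*L*m (V(m, L) = 145*L*m - 161 = -161 + 145*L*m)
B = -57 (B = -46 - 1*11 = -46 - 11 = -57)
N(F) = -57
N(-17) - V(87, -179) = -57 - (-161 + 145*(-179)*87) = -57 - (-161 - 2258085) = -57 - 1*(-2258246) = -57 + 2258246 = 2258189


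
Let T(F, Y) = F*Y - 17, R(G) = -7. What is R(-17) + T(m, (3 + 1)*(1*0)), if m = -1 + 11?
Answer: -24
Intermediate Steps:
m = 10
T(F, Y) = -17 + F*Y
R(-17) + T(m, (3 + 1)*(1*0)) = -7 + (-17 + 10*((3 + 1)*(1*0))) = -7 + (-17 + 10*(4*0)) = -7 + (-17 + 10*0) = -7 + (-17 + 0) = -7 - 17 = -24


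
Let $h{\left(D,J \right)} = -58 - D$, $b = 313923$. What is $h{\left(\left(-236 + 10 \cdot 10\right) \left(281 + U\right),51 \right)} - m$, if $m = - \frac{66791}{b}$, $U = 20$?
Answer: $\frac{12832611185}{313923} \approx 40878.0$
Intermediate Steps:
$m = - \frac{66791}{313923} \approx -0.21276$
$h{\left(\left(-236 + 10 \cdot 10\right) \left(281 + U\right),51 \right)} - m = \left(-58 - \left(-236 + 10 \cdot 10\right) \left(281 + 20\right)\right) - - \frac{66791}{313923} = \left(-58 - \left(-236 + 100\right) 301\right) + \frac{66791}{313923} = \left(-58 - \left(-136\right) 301\right) + \frac{66791}{313923} = \left(-58 - -40936\right) + \frac{66791}{313923} = \left(-58 + 40936\right) + \frac{66791}{313923} = 40878 + \frac{66791}{313923} = \frac{12832611185}{313923}$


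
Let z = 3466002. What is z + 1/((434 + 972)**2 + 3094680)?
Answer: 17577884599033/5071516 ≈ 3.4660e+6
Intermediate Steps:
z + 1/((434 + 972)**2 + 3094680) = 3466002 + 1/((434 + 972)**2 + 3094680) = 3466002 + 1/(1406**2 + 3094680) = 3466002 + 1/(1976836 + 3094680) = 3466002 + 1/5071516 = 17577884599033/5071516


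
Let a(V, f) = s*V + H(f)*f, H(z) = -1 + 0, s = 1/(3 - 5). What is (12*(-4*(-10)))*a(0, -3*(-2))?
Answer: -2880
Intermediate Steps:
s = -½ (s = 1/(-2) = -½ ≈ -0.50000)
H(z) = -1
a(V, f) = -f - V/2 (a(V, f) = -V/2 - f = -f - V/2)
(12*(-4*(-10)))*a(0, -3*(-2)) = (12*(-4*(-10)))*(-(-3)*(-2) - ½*0) = (12*40)*(-1*6 + 0) = 480*(-6 + 0) = 480*(-6) = -2880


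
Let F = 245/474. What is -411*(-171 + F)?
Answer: 11070833/158 ≈ 70069.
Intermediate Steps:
F = 245/474 (F = 245*(1/474) = 245/474 ≈ 0.51688)
-411*(-171 + F) = -411*(-171 + 245/474) = -411*(-80809/474) = 11070833/158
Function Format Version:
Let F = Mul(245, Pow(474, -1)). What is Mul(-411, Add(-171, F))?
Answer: Rational(11070833, 158) ≈ 70069.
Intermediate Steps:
F = Rational(245, 474) (F = Mul(245, Rational(1, 474)) = Rational(245, 474) ≈ 0.51688)
Mul(-411, Add(-171, F)) = Mul(-411, Add(-171, Rational(245, 474))) = Mul(-411, Rational(-80809, 474)) = Rational(11070833, 158)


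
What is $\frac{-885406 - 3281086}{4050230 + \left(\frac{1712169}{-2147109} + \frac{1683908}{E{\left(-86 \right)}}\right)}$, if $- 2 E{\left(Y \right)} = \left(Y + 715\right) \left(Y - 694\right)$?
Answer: $- \frac{365753631402510780}{355548156467061047} \approx -1.0287$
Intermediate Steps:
$E{\left(Y \right)} = - \frac{\left(-694 + Y\right) \left(715 + Y\right)}{2}$ ($E{\left(Y \right)} = - \frac{\left(Y + 715\right) \left(Y - 694\right)}{2} = - \frac{\left(715 + Y\right) \left(-694 + Y\right)}{2} = - \frac{\left(-694 + Y\right) \left(715 + Y\right)}{2}$)
$\frac{-885406 - 3281086}{4050230 + \left(\frac{1712169}{-2147109} + \frac{1683908}{E{\left(-86 \right)}}\right)} = \frac{-885406 - 3281086}{4050230 + \left(\frac{1712169}{-2147109} + \frac{1683908}{248105 - -903 - \frac{\left(-86\right)^{2}}{2}}\right)} = - \frac{4166492}{4050230 + \left(1712169 \left(- \frac{1}{2147109}\right) + \frac{1683908}{248105 + 903 - 3698}\right)} = - \frac{4166492}{4050230 - \left(\frac{570723}{715703} - \frac{1683908}{248105 + 903 - 3698}\right)} = - \frac{4166492}{4050230 - \left(\frac{570723}{715703} - \frac{1683908}{245310}\right)} = - \frac{4166492}{4050230 + \left(- \frac{570723}{715703} + 1683908 \cdot \frac{1}{245310}\right)} = - \frac{4166492}{4050230 + \left(- \frac{570723}{715703} + \frac{841954}{122655}\right)} = - \frac{4166492}{4050230 + \frac{532586974097}{87784551465}} = - \frac{4166492}{\frac{355548156467061047}{87784551465}} = \left(-4166492\right) \frac{87784551465}{355548156467061047} = - \frac{365753631402510780}{355548156467061047}$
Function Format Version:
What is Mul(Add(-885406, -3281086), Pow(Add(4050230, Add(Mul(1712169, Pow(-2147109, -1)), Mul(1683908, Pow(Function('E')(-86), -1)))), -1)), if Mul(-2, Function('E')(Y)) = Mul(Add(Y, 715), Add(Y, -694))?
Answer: Rational(-365753631402510780, 355548156467061047) ≈ -1.0287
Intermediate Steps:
Function('E')(Y) = Mul(Rational(-1, 2), Add(-694, Y), Add(715, Y)) (Function('E')(Y) = Mul(Rational(-1, 2), Mul(Add(Y, 715), Add(Y, -694))) = Mul(Rational(-1, 2), Mul(Add(715, Y), Add(-694, Y))) = Mul(Rational(-1, 2), Mul(Add(-694, Y), Add(715, Y))) = Mul(Rational(-1, 2), Add(-694, Y), Add(715, Y)))
Mul(Add(-885406, -3281086), Pow(Add(4050230, Add(Mul(1712169, Pow(-2147109, -1)), Mul(1683908, Pow(Function('E')(-86), -1)))), -1)) = Mul(Add(-885406, -3281086), Pow(Add(4050230, Add(Mul(1712169, Pow(-2147109, -1)), Mul(1683908, Pow(Add(248105, Mul(Rational(-21, 2), -86), Mul(Rational(-1, 2), Pow(-86, 2))), -1)))), -1)) = Mul(-4166492, Pow(Add(4050230, Add(Mul(1712169, Rational(-1, 2147109)), Mul(1683908, Pow(Add(248105, 903, Mul(Rational(-1, 2), 7396)), -1)))), -1)) = Mul(-4166492, Pow(Add(4050230, Add(Rational(-570723, 715703), Mul(1683908, Pow(Add(248105, 903, -3698), -1)))), -1)) = Mul(-4166492, Pow(Add(4050230, Add(Rational(-570723, 715703), Mul(1683908, Pow(245310, -1)))), -1)) = Mul(-4166492, Pow(Add(4050230, Add(Rational(-570723, 715703), Mul(1683908, Rational(1, 245310)))), -1)) = Mul(-4166492, Pow(Add(4050230, Add(Rational(-570723, 715703), Rational(841954, 122655))), -1)) = Mul(-4166492, Pow(Add(4050230, Rational(532586974097, 87784551465)), -1)) = Mul(-4166492, Pow(Rational(355548156467061047, 87784551465), -1)) = Mul(-4166492, Rational(87784551465, 355548156467061047)) = Rational(-365753631402510780, 355548156467061047)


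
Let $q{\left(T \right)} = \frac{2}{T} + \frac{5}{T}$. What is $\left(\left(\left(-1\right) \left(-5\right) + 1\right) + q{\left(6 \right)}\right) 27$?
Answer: $\frac{387}{2} \approx 193.5$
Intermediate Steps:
$q{\left(T \right)} = \frac{7}{T}$
$\left(\left(\left(-1\right) \left(-5\right) + 1\right) + q{\left(6 \right)}\right) 27 = \left(\left(\left(-1\right) \left(-5\right) + 1\right) + \frac{7}{6}\right) 27 = \left(\left(5 + 1\right) + 7 \cdot \frac{1}{6}\right) 27 = \left(6 + \frac{7}{6}\right) 27 = \frac{43}{6} \cdot 27 = \frac{387}{2}$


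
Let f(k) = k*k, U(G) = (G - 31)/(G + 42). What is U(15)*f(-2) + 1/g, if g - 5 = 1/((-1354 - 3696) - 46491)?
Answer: -13555219/14689128 ≈ -0.92281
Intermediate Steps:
U(G) = (-31 + G)/(42 + G)
f(k) = k²
g = 257704/51541 (g = 5 + 1/((-1354 - 3696) - 46491) = 5 + 1/(-5050 - 46491) = 5 + 1/(-51541) = 5 - 1/51541 = 257704/51541 ≈ 5.0000)
U(15)*f(-2) + 1/g = ((-31 + 15)/(42 + 15))*(-2)² + 1/(257704/51541) = (-16/57)*4 + 51541/257704 = ((1/57)*(-16))*4 + 51541/257704 = -16/57*4 + 51541/257704 = -64/57 + 51541/257704 = -13555219/14689128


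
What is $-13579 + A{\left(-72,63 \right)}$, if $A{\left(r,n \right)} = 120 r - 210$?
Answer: $-22429$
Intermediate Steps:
$A{\left(r,n \right)} = -210 + 120 r$
$-13579 + A{\left(-72,63 \right)} = -13579 + \left(-210 + 120 \left(-72\right)\right) = -13579 - 8850 = -22429$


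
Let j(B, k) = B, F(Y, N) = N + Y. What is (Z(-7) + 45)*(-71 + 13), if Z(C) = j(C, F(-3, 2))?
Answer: -2204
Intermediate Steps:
Z(C) = C
(Z(-7) + 45)*(-71 + 13) = (-7 + 45)*(-71 + 13) = 38*(-58) = -2204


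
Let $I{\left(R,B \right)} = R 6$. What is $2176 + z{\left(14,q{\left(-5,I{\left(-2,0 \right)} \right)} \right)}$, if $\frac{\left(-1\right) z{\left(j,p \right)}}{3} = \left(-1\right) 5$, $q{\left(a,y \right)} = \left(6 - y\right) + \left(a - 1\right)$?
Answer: $2191$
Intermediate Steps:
$I{\left(R,B \right)} = 6 R$
$q{\left(a,y \right)} = 5 + a - y$ ($q{\left(a,y \right)} = \left(6 - y\right) + \left(-1 + a\right) = 5 + a - y$)
$z{\left(j,p \right)} = 15$ ($z{\left(j,p \right)} = - 3 \left(\left(-1\right) 5\right) = \left(-3\right) \left(-5\right) = 15$)
$2176 + z{\left(14,q{\left(-5,I{\left(-2,0 \right)} \right)} \right)} = 2176 + 15 = 2191$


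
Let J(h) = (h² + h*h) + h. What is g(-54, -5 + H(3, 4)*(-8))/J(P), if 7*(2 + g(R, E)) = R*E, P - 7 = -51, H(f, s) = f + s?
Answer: 820/6699 ≈ 0.12241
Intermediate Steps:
P = -44 (P = 7 - 51 = -44)
J(h) = h + 2*h² (J(h) = (h² + h²) + h = 2*h² + h = h + 2*h²)
g(R, E) = -2 + E*R/7 (g(R, E) = -2 + (R*E)/7 = -2 + (E*R)/7 = -2 + E*R/7)
g(-54, -5 + H(3, 4)*(-8))/J(P) = (-2 + (⅐)*(-5 + (3 + 4)*(-8))*(-54))/((-44*(1 + 2*(-44)))) = (-2 + (⅐)*(-5 + 7*(-8))*(-54))/((-44*(1 - 88))) = (-2 + (⅐)*(-5 - 56)*(-54))/((-44*(-87))) = (-2 + (⅐)*(-61)*(-54))/3828 = (-2 + 3294/7)*(1/3828) = (3280/7)*(1/3828) = 820/6699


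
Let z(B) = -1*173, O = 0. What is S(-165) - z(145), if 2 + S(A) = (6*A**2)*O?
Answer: 171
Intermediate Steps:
z(B) = -173
S(A) = -2 (S(A) = -2 + (6*A**2)*0 = -2 + 0 = -2)
S(-165) - z(145) = -2 - 1*(-173) = -2 + 173 = 171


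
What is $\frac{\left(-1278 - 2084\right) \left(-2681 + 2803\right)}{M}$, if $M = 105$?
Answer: $- \frac{410164}{105} \approx -3906.3$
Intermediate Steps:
$\frac{\left(-1278 - 2084\right) \left(-2681 + 2803\right)}{M} = \frac{\left(-1278 - 2084\right) \left(-2681 + 2803\right)}{105} = \left(-3362\right) 122 \cdot \frac{1}{105} = \left(-410164\right) \frac{1}{105} = - \frac{410164}{105}$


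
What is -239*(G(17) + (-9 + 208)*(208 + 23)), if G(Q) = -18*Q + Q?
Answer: -10917520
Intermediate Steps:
G(Q) = -17*Q
-239*(G(17) + (-9 + 208)*(208 + 23)) = -239*(-17*17 + (-9 + 208)*(208 + 23)) = -239*(-289 + 199*231) = -239*(-289 + 45969) = -239*45680 = -10917520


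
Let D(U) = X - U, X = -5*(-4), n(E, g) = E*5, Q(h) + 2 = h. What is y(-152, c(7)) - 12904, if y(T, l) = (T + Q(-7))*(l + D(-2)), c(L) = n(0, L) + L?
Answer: -17573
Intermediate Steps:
Q(h) = -2 + h
n(E, g) = 5*E
X = 20
c(L) = L (c(L) = 5*0 + L = 0 + L = L)
D(U) = 20 - U
y(T, l) = (-9 + T)*(22 + l) (y(T, l) = (T + (-2 - 7))*(l + (20 - 1*(-2))) = (T - 9)*(l + (20 + 2)) = (-9 + T)*(l + 22) = (-9 + T)*(22 + l))
y(-152, c(7)) - 12904 = (-198 - 9*7 + 22*(-152) - 152*7) - 12904 = (-198 - 63 - 3344 - 1064) - 12904 = -4669 - 12904 = -17573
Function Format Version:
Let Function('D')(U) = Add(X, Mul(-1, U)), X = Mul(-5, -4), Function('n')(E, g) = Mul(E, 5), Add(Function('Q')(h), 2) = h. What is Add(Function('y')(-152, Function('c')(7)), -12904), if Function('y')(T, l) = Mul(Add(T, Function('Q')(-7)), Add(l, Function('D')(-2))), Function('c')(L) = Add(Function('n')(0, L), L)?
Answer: -17573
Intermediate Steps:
Function('Q')(h) = Add(-2, h)
Function('n')(E, g) = Mul(5, E)
X = 20
Function('c')(L) = L (Function('c')(L) = Add(Mul(5, 0), L) = Add(0, L) = L)
Function('D')(U) = Add(20, Mul(-1, U))
Function('y')(T, l) = Mul(Add(-9, T), Add(22, l)) (Function('y')(T, l) = Mul(Add(T, Add(-2, -7)), Add(l, Add(20, Mul(-1, -2)))) = Mul(Add(T, -9), Add(l, Add(20, 2))) = Mul(Add(-9, T), Add(l, 22)) = Mul(Add(-9, T), Add(22, l)))
Add(Function('y')(-152, Function('c')(7)), -12904) = Add(Add(-198, Mul(-9, 7), Mul(22, -152), Mul(-152, 7)), -12904) = Add(Add(-198, -63, -3344, -1064), -12904) = Add(-4669, -12904) = -17573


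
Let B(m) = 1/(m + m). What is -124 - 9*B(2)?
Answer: -505/4 ≈ -126.25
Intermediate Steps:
B(m) = 1/(2*m)
-124 - 9*B(2) = -124 - 9/(2*2) = -124 - 9*1/4 = -124 - 9/4 = -505/4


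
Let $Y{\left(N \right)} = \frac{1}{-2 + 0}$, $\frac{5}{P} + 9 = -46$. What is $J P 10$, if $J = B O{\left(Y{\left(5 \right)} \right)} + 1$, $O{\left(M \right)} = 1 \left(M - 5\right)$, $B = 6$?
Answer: $\frac{320}{11} \approx 29.091$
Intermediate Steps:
$P = - \frac{1}{11}$ ($P = \frac{5}{-9 - 46} = \frac{5}{-55} = 5 \left(- \frac{1}{55}\right) = - \frac{1}{11} \approx -0.090909$)
$Y{\left(N \right)} = - \frac{1}{2}$ ($Y{\left(N \right)} = \frac{1}{-2} = - \frac{1}{2}$)
$O{\left(M \right)} = -5 + M$ ($O{\left(M \right)} = 1 \left(-5 + M\right) = -5 + M$)
$J = -32$ ($J = 6 \left(-5 - \frac{1}{2}\right) + 1 = 6 \left(- \frac{11}{2}\right) + 1 = -33 + 1 = -32$)
$J P 10 = \left(-32\right) \left(- \frac{1}{11}\right) 10 = \frac{32}{11} \cdot 10 = \frac{320}{11}$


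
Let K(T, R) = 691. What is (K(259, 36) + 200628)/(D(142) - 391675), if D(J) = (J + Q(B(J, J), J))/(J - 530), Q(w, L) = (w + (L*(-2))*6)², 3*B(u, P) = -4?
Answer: -351502974/696951917 ≈ -0.50434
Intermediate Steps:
B(u, P) = -4/3 (B(u, P) = (⅓)*(-4) = -4/3)
Q(w, L) = (w - 12*L)² (Q(w, L) = (w - 2*L*6)² = (w - 12*L)²)
D(J) = (J + (4/3 + 12*J)²)/(-530 + J) (D(J) = (J + (-1*(-4/3) + 12*J)²)/(J - 530) = (J + (4/3 + 12*J)²)/(-530 + J))
(K(259, 36) + 200628)/(D(142) - 391675) = (691 + 200628)/((16 + 297*142 + 1296*142²)/(9*(-530 + 142)) - 391675) = 201319/((⅑)*(16 + 42174 + 1296*20164)/(-388) - 391675) = 201319/((⅑)*(-1/388)*(16 + 42174 + 26132544) - 391675) = 201319/((⅑)*(-1/388)*26174734 - 391675) = 201319/(-13087367/1746 - 391675) = 201319/(-696951917/1746) = 201319*(-1746/696951917) = -351502974/696951917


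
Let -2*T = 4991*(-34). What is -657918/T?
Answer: -657918/84847 ≈ -7.7542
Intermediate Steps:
T = 84847 (T = -4991*(-34)/2 = -½*(-169694) = 84847)
-657918/T = -657918/84847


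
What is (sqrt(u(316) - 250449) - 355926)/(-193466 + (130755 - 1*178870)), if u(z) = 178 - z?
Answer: 118642/80527 - I*sqrt(27843)/80527 ≈ 1.4733 - 0.0020721*I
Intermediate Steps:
(sqrt(u(316) - 250449) - 355926)/(-193466 + (130755 - 1*178870)) = (sqrt((178 - 1*316) - 250449) - 355926)/(-193466 + (130755 - 1*178870)) = (sqrt((178 - 316) - 250449) - 355926)/(-193466 + (130755 - 178870)) = (sqrt(-138 - 250449) - 355926)/(-193466 - 48115) = (sqrt(-250587) - 355926)/(-241581) = (3*I*sqrt(27843) - 355926)*(-1/241581) = (-355926 + 3*I*sqrt(27843))*(-1/241581) = 118642/80527 - I*sqrt(27843)/80527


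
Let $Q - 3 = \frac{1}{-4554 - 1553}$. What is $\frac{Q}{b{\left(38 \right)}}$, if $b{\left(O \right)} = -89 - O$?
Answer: $- \frac{18320}{775589} \approx -0.023621$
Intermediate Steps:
$Q = \frac{18320}{6107}$ ($Q = 3 + \frac{1}{-4554 - 1553} = 3 + \frac{1}{-6107} = 3 - \frac{1}{6107} = \frac{18320}{6107} \approx 2.9998$)
$\frac{Q}{b{\left(38 \right)}} = \frac{18320}{6107 \left(-89 - 38\right)} = \frac{18320}{6107 \left(-127\right)} = \frac{18320}{6107} \left(- \frac{1}{127}\right) = - \frac{18320}{775589}$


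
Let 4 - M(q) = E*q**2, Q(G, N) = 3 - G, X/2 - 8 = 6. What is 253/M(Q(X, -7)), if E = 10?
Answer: -253/6246 ≈ -0.040506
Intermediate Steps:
X = 28 (X = 16 + 2*6 = 16 + 12 = 28)
M(q) = 4 - 10*q**2
253/M(Q(X, -7)) = 253/(4 - 10*(3 - 1*28)**2) = 253/(4 - 10*(3 - 28)**2) = 253/(4 - 10*(-25)**2) = 253/(4 - 10*625) = 253/(4 - 6250) = 253/(-6246) = 253*(-1/6246) = -253/6246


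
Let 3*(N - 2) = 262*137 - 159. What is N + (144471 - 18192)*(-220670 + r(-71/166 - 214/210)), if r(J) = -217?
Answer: -83680132678/3 ≈ -2.7893e+10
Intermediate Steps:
N = 35741/3 (N = 2 + (262*137 - 159)/3 = 2 + (35894 - 159)/3 = 2 + (⅓)*35735 = 2 + 35735/3 = 35741/3 ≈ 11914.)
N + (144471 - 18192)*(-220670 + r(-71/166 - 214/210)) = 35741/3 + (144471 - 18192)*(-220670 - 217) = 35741/3 + 126279*(-220887) = 35741/3 - 27893389473 = -83680132678/3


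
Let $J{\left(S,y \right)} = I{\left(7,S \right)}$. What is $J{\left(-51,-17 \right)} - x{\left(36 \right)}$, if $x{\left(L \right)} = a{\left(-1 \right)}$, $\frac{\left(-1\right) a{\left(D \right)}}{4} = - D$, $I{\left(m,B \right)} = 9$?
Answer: $13$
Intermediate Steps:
$J{\left(S,y \right)} = 9$
$a{\left(D \right)} = 4 D$ ($a{\left(D \right)} = - 4 \left(- D\right) = 4 D$)
$x{\left(L \right)} = -4$ ($x{\left(L \right)} = 4 \left(-1\right) = -4$)
$J{\left(-51,-17 \right)} - x{\left(36 \right)} = 9 - -4 = 9 + 4 = 13$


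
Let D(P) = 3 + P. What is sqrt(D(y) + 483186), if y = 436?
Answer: 5*sqrt(19345) ≈ 695.43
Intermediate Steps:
sqrt(D(y) + 483186) = sqrt((3 + 436) + 483186) = sqrt(439 + 483186) = sqrt(483625) = 5*sqrt(19345)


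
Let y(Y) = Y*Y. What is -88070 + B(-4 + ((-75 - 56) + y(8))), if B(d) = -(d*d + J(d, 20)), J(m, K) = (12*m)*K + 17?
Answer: -76088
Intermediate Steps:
J(m, K) = 17 + 12*K*m (J(m, K) = 12*K*m + 17 = 17 + 12*K*m)
y(Y) = Y²
B(d) = -17 - d² - 240*d (B(d) = -(d*d + (17 + 12*20*d)) = -(d² + (17 + 240*d)) = -(17 + d² + 240*d) = -17 - d² - 240*d)
-88070 + B(-4 + ((-75 - 56) + y(8))) = -88070 + (-17 - (-4 + ((-75 - 56) + 8²))² - 240*(-4 + ((-75 - 56) + 8²))) = -88070 + (-17 - (-4 + (-131 + 64))² - 240*(-4 + (-131 + 64))) = -88070 + (-17 - (-4 - 67)² - 240*(-4 - 67)) = -88070 + (-17 - 1*(-71)² - 240*(-71)) = -88070 + (-17 - 1*5041 + 17040) = -88070 + (-17 - 5041 + 17040) = -88070 + 11982 = -76088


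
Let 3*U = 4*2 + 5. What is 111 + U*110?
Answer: 1763/3 ≈ 587.67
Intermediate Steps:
U = 13/3 (U = (4*2 + 5)/3 = (8 + 5)/3 = (⅓)*13 = 13/3 ≈ 4.3333)
111 + U*110 = 111 + (13/3)*110 = 111 + 1430/3 = 1763/3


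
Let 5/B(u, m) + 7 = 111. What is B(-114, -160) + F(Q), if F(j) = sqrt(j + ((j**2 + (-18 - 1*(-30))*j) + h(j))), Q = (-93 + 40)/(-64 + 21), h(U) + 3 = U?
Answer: 5/104 + 4*sqrt(1823)/43 ≈ 4.0199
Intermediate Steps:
h(U) = -3 + U
B(u, m) = 5/104 (B(u, m) = 5/(-7 + 111) = 5/104)
Q = 53/43 (Q = -53/(-43) = -53*(-1/43) = 53/43 ≈ 1.2326)
F(j) = sqrt(-3 + j**2 + 14*j) (F(j) = sqrt(j + ((j**2 + (-18 - 1*(-30))*j) + (-3 + j))) = sqrt(j + ((j**2 + (-18 + 30)*j) + (-3 + j))) = sqrt(j + ((j**2 + 12*j) + (-3 + j))) = sqrt(j + (-3 + j**2 + 13*j)) = sqrt(-3 + j**2 + 14*j))
B(-114, -160) + F(Q) = 5/104 + sqrt(-3 + (53/43)**2 + 14*(53/43)) = 5/104 + sqrt(-3 + 2809/1849 + 742/43) = 5/104 + sqrt(29168/1849) = 5/104 + 4*sqrt(1823)/43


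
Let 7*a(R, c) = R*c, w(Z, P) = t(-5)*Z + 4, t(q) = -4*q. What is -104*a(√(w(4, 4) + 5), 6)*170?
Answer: -106080*√89/7 ≈ -1.4297e+5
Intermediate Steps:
w(Z, P) = 4 + 20*Z (w(Z, P) = (-4*(-5))*Z + 4 = 20*Z + 4 = 4 + 20*Z)
a(R, c) = R*c/7 (a(R, c) = (R*c)/7 = R*c/7)
-104*a(√(w(4, 4) + 5), 6)*170 = -104*√((4 + 20*4) + 5)*6/7*170 = -104*√((4 + 80) + 5)*6/7*170 = -104*√(84 + 5)*6/7*170 = -104*√89*6/7*170 = -624*√89/7*170 = -106080*√89/7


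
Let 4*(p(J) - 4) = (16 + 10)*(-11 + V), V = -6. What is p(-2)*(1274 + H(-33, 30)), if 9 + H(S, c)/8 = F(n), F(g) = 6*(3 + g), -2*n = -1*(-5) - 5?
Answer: -143349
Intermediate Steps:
n = 0 (n = -(-1*(-5) - 5)/2 = -(5 - 5)/2 = -1/2*0 = 0)
p(J) = -213/2 (p(J) = 4 + ((16 + 10)*(-11 - 6))/4 = 4 + (26*(-17))/4 = 4 + (1/4)*(-442) = 4 - 221/2 = -213/2)
F(g) = 18 + 6*g
H(S, c) = 72 (H(S, c) = -72 + 8*(18 + 6*0) = -72 + 8*(18 + 0) = -72 + 8*18 = -72 + 144 = 72)
p(-2)*(1274 + H(-33, 30)) = -213*(1274 + 72)/2 = -213/2*1346 = -143349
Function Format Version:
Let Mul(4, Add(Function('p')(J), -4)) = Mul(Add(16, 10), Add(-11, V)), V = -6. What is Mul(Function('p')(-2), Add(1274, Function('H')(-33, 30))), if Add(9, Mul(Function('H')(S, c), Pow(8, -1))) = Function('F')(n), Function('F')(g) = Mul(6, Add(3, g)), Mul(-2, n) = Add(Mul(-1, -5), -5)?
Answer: -143349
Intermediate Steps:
n = 0 (n = Mul(Rational(-1, 2), Add(Mul(-1, -5), -5)) = Mul(Rational(-1, 2), Add(5, -5)) = Mul(Rational(-1, 2), 0) = 0)
Function('p')(J) = Rational(-213, 2) (Function('p')(J) = Add(4, Mul(Rational(1, 4), Mul(Add(16, 10), Add(-11, -6)))) = Add(4, Mul(Rational(1, 4), Mul(26, -17))) = Add(4, Mul(Rational(1, 4), -442)) = Add(4, Rational(-221, 2)) = Rational(-213, 2))
Function('F')(g) = Add(18, Mul(6, g))
Function('H')(S, c) = 72 (Function('H')(S, c) = Add(-72, Mul(8, Add(18, Mul(6, 0)))) = Add(-72, Mul(8, Add(18, 0))) = Add(-72, Mul(8, 18)) = Add(-72, 144) = 72)
Mul(Function('p')(-2), Add(1274, Function('H')(-33, 30))) = Mul(Rational(-213, 2), Add(1274, 72)) = Mul(Rational(-213, 2), 1346) = -143349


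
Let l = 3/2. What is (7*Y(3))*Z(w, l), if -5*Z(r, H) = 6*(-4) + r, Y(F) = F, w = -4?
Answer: 588/5 ≈ 117.60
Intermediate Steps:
l = 3/2 (l = 3*(1/2) = 3/2 ≈ 1.5000)
Z(r, H) = 24/5 - r/5 (Z(r, H) = -(6*(-4) + r)/5 = -(-24 + r)/5 = 24/5 - r/5)
(7*Y(3))*Z(w, l) = (7*3)*(24/5 - 1/5*(-4)) = 21*(24/5 + 4/5) = 21*(28/5) = 588/5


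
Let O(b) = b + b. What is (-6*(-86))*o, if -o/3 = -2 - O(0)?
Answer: 3096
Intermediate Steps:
O(b) = 2*b
o = 6 (o = -3*(-2 - 2*0) = -3*(-2 - 1*0) = -3*(-2 + 0) = -3*(-2) = 6)
(-6*(-86))*o = -6*(-86)*6 = 516*6 = 3096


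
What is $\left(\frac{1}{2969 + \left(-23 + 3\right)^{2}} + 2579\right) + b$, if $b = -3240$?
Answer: $- \frac{2226908}{3369} \approx -661.0$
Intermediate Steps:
$\left(\frac{1}{2969 + \left(-23 + 3\right)^{2}} + 2579\right) + b = \left(\frac{1}{2969 + \left(-23 + 3\right)^{2}} + 2579\right) - 3240 = \left(\frac{1}{2969 + \left(-20\right)^{2}} + 2579\right) - 3240 = \left(\frac{1}{2969 + 400} + 2579\right) - 3240 = \left(\frac{1}{3369} + 2579\right) - 3240 = \frac{8688652}{3369} - 3240 = - \frac{2226908}{3369}$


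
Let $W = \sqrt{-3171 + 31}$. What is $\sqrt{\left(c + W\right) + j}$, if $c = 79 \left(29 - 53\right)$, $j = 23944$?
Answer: $\sqrt{22048 + 2 i \sqrt{785}} \approx 148.49 + 0.189 i$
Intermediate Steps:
$W = 2 i \sqrt{785}$ ($W = \sqrt{-3140} = 2 i \sqrt{785} \approx 56.036 i$)
$c = -1896$ ($c = 79 \left(-24\right) = -1896$)
$\sqrt{\left(c + W\right) + j} = \sqrt{\left(-1896 + 2 i \sqrt{785}\right) + 23944} = \sqrt{22048 + 2 i \sqrt{785}}$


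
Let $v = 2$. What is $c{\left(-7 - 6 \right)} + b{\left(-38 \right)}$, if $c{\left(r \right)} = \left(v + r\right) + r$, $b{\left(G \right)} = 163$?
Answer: $139$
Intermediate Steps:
$c{\left(r \right)} = 2 + 2 r$ ($c{\left(r \right)} = \left(2 + r\right) + r = 2 + 2 r$)
$c{\left(-7 - 6 \right)} + b{\left(-38 \right)} = \left(2 + 2 \left(-7 - 6\right)\right) + 163 = \left(2 + 2 \left(-13\right)\right) + 163 = \left(2 - 26\right) + 163 = -24 + 163 = 139$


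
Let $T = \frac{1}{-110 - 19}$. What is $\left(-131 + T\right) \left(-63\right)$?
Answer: $\frac{354900}{43} \approx 8253.5$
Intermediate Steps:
$T = - \frac{1}{129}$ ($T = \frac{1}{-129} = - \frac{1}{129} \approx -0.0077519$)
$\left(-131 + T\right) \left(-63\right) = \left(-131 - \frac{1}{129}\right) \left(-63\right) = \left(- \frac{16900}{129}\right) \left(-63\right) = \frac{354900}{43}$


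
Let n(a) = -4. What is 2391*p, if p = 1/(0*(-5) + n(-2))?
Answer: -2391/4 ≈ -597.75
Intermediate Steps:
p = -¼ (p = 1/(0*(-5) - 4) = 1/(0 - 4) = 1/(-4) = -¼ ≈ -0.25000)
2391*p = 2391*(-¼) = -2391/4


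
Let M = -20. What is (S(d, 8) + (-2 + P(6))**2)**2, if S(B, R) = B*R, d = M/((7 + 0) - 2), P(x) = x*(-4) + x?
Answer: 135424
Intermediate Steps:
P(x) = -3*x (P(x) = -4*x + x = -3*x)
d = -4 (d = -20/((7 + 0) - 2) = -20/(7 - 2) = -20/5 = -20*1/5 = -4)
(S(d, 8) + (-2 + P(6))**2)**2 = (-4*8 + (-2 - 3*6)**2)**2 = (-32 + (-2 - 18)**2)**2 = (-32 + (-20)**2)**2 = (-32 + 400)**2 = 368**2 = 135424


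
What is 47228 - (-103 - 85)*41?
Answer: 54936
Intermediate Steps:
47228 - (-103 - 85)*41 = 47228 - (-188)*41 = 47228 - 1*(-7708) = 47228 + 7708 = 54936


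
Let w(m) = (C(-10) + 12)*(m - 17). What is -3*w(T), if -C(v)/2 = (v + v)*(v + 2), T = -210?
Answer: -209748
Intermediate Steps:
C(v) = -4*v*(2 + v) (C(v) = -2*(v + v)*(v + 2) = -2*2*v*(2 + v) = -4*v*(2 + v))
w(m) = 5236 - 308*m (w(m) = (-4*(-10)*(2 - 10) + 12)*(m - 17) = (-4*(-10)*(-8) + 12)*(-17 + m) = (-320 + 12)*(-17 + m) = -308*(-17 + m) = 5236 - 308*m)
-3*w(T) = -3*(5236 - 308*(-210)) = -3*(5236 + 64680) = -3*69916 = -209748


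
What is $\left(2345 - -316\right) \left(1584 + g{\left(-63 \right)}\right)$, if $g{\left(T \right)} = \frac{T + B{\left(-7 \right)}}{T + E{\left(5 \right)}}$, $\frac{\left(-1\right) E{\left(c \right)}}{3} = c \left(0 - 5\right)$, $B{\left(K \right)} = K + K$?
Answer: $\frac{16791797}{4} \approx 4.198 \cdot 10^{6}$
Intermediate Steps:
$B{\left(K \right)} = 2 K$
$E{\left(c \right)} = 15 c$ ($E{\left(c \right)} = - 3 c \left(0 - 5\right) = - 3 c \left(-5\right) = - 3 \left(- 5 c\right) = 15 c$)
$g{\left(T \right)} = \frac{-14 + T}{75 + T}$ ($g{\left(T \right)} = \frac{T + 2 \left(-7\right)}{T + 15 \cdot 5} = \frac{T - 14}{T + 75} = \frac{-14 + T}{75 + T}$)
$\left(2345 - -316\right) \left(1584 + g{\left(-63 \right)}\right) = \left(2345 - -316\right) \left(1584 + \frac{-14 - 63}{75 - 63}\right) = \left(2345 + \left(-1257 + 1573\right)\right) \left(1584 + \frac{1}{12} \left(-77\right)\right) = \left(2345 + 316\right) \left(1584 + \frac{1}{12} \left(-77\right)\right) = 2661 \left(1584 - \frac{77}{12}\right) = 2661 \cdot \frac{18931}{12} = \frac{16791797}{4}$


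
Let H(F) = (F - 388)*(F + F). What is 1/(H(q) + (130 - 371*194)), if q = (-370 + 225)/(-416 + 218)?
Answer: -19602/1419404543 ≈ -1.3810e-5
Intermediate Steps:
q = 145/198 (q = -145/(-198) = -145*(-1/198) = 145/198 ≈ 0.73232)
H(F) = 2*F*(-388 + F) (H(F) = (-388 + F)*(2*F) = 2*F*(-388 + F))
1/(H(q) + (130 - 371*194)) = 1/(2*(145/198)*(-388 + 145/198) + (130 - 371*194)) = 1/(2*(145/198)*(-76679/198) + (130 - 71974)) = 1/(-11118455/19602 - 71844) = 1/(-1419404543/19602) = -19602/1419404543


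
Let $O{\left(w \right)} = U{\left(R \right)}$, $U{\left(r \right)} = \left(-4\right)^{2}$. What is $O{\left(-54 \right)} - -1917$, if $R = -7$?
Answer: $1933$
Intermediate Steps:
$U{\left(r \right)} = 16$
$O{\left(w \right)} = 16$
$O{\left(-54 \right)} - -1917 = 16 - -1917 = 16 + 1917 = 1933$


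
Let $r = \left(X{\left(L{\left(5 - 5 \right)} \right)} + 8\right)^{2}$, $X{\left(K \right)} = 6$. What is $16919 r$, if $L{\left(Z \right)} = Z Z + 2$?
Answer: $3316124$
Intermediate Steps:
$L{\left(Z \right)} = 2 + Z^{2}$ ($L{\left(Z \right)} = Z^{2} + 2 = 2 + Z^{2}$)
$r = 196$ ($r = \left(6 + 8\right)^{2} = 14^{2} = 196$)
$16919 r = 16919 \cdot 196 = 3316124$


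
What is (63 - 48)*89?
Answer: 1335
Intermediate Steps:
(63 - 48)*89 = 15*89 = 1335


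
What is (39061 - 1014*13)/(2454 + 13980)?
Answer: 25879/16434 ≈ 1.5747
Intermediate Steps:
(39061 - 1014*13)/(2454 + 13980) = (39061 - 13182)/16434 = 25879*(1/16434) = 25879/16434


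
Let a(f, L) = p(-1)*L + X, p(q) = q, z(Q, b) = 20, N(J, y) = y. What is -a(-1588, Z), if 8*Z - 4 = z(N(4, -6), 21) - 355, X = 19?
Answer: -483/8 ≈ -60.375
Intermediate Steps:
Z = -331/8 (Z = ½ + (20 - 355)/8 = ½ + (⅛)*(-335) = ½ - 335/8 = -331/8 ≈ -41.375)
a(f, L) = 19 - L (a(f, L) = -L + 19 = 19 - L)
-a(-1588, Z) = -(19 - 1*(-331/8)) = -(19 + 331/8) = -1*483/8 = -483/8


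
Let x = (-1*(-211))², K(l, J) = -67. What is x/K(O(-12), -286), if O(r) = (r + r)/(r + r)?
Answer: -44521/67 ≈ -664.49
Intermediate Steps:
O(r) = 1 (O(r) = (2*r)/((2*r)) = (2*r)*(1/(2*r)) = 1)
x = 44521 (x = 211² = 44521)
x/K(O(-12), -286) = 44521/(-67) = 44521*(-1/67) = -44521/67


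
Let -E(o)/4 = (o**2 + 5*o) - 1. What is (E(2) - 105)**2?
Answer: 24649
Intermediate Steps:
E(o) = 4 - 20*o - 4*o**2 (E(o) = -4*((o**2 + 5*o) - 1) = -4*(-1 + o**2 + 5*o) = 4 - 20*o - 4*o**2)
(E(2) - 105)**2 = ((4 - 20*2 - 4*2**2) - 105)**2 = ((4 - 40 - 4*4) - 105)**2 = ((4 - 40 - 16) - 105)**2 = (-52 - 105)**2 = (-157)**2 = 24649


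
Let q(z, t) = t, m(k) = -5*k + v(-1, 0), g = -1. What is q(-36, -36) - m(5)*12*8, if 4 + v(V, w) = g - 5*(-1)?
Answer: 2364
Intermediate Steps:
v(V, w) = 0 (v(V, w) = -4 + (-1 - 5*(-1)) = -4 + (-1 + 5) = -4 + 4 = 0)
m(k) = -5*k (m(k) = -5*k + 0 = -5*k)
q(-36, -36) - m(5)*12*8 = -36 - -5*5*12*8 = -36 - (-25*12)*8 = -36 - (-300)*8 = -36 - 1*(-2400) = -36 + 2400 = 2364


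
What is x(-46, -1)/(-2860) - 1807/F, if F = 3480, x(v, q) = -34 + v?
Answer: -244481/497640 ≈ -0.49128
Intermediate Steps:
x(-46, -1)/(-2860) - 1807/F = (-34 - 46)/(-2860) - 1807/3480 = -80*(-1/2860) - 1807*1/3480 = 4/143 - 1807/3480 = -244481/497640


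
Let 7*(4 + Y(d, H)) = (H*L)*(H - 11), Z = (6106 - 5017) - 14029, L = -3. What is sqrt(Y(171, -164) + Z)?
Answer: 2*I*sqrt(6311) ≈ 158.88*I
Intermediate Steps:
Z = -12940 (Z = 1089 - 14029 = -12940)
Y(d, H) = -4 - 3*H*(-11 + H)/7 (Y(d, H) = -4 + ((H*(-3))*(H - 11))/7 = -4 + ((-3*H)*(-11 + H))/7 = -4 + (-3*H*(-11 + H))/7 = -4 - 3*H*(-11 + H)/7)
sqrt(Y(171, -164) + Z) = sqrt((-4 - 3/7*(-164)**2 + (33/7)*(-164)) - 12940) = sqrt((-4 - 3/7*26896 - 5412/7) - 12940) = sqrt((-4 - 80688/7 - 5412/7) - 12940) = sqrt(-12304 - 12940) = sqrt(-25244) = 2*I*sqrt(6311)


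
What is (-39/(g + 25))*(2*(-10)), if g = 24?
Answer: 780/49 ≈ 15.918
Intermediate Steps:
(-39/(g + 25))*(2*(-10)) = (-39/(24 + 25))*(2*(-10)) = -39/49*(-20) = 780/49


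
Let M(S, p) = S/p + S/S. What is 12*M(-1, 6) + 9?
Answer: 19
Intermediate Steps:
M(S, p) = 1 + S/p (M(S, p) = S/p + 1 = 1 + S/p)
12*M(-1, 6) + 9 = 12*((-1 + 6)/6) + 9 = 12*((⅙)*5) + 9 = 12*(⅚) + 9 = 10 + 9 = 19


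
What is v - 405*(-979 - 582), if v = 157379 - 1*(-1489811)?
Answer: 2279395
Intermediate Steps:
v = 1647190 (v = 157379 + 1489811 = 1647190)
v - 405*(-979 - 582) = 1647190 - 405*(-979 - 582) = 1647190 - 405*(-1561) = 1647190 + 632205 = 2279395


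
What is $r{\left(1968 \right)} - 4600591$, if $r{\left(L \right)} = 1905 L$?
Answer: $-851551$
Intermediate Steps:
$r{\left(1968 \right)} - 4600591 = 1905 \cdot 1968 - 4600591 = 3749040 - 4600591 = -851551$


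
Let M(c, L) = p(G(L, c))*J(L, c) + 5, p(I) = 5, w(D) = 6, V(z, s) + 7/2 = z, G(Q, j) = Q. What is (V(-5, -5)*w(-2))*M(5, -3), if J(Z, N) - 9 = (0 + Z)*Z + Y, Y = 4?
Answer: -5865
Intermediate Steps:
V(z, s) = -7/2 + z
J(Z, N) = 13 + Z² (J(Z, N) = 9 + ((0 + Z)*Z + 4) = 9 + (Z*Z + 4) = 9 + (Z² + 4) = 9 + (4 + Z²) = 13 + Z²)
M(c, L) = 70 + 5*L² (M(c, L) = 5*(13 + L²) + 5 = (65 + 5*L²) + 5 = 70 + 5*L²)
(V(-5, -5)*w(-2))*M(5, -3) = ((-7/2 - 5)*6)*(70 + 5*(-3)²) = (-17/2*6)*(70 + 5*9) = -51*(70 + 45) = -51*115 = -5865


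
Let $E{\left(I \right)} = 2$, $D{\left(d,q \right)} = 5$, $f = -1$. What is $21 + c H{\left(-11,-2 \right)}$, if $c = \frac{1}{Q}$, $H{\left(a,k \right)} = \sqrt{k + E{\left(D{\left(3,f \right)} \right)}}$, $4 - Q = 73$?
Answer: $21$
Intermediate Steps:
$Q = -69$ ($Q = 4 - 73 = -69$)
$H{\left(a,k \right)} = \sqrt{2 + k}$ ($H{\left(a,k \right)} = \sqrt{k + 2} = \sqrt{2 + k}$)
$c = - \frac{1}{69}$ ($c = \frac{1}{-69} = - \frac{1}{69} \approx -0.014493$)
$21 + c H{\left(-11,-2 \right)} = 21 - \frac{\sqrt{2 - 2}}{69} = 21 - \frac{\sqrt{0}}{69} = 21 - 0 = 21 + 0 = 21$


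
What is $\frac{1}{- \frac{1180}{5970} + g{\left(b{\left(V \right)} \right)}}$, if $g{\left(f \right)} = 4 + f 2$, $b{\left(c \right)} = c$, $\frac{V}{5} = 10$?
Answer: $\frac{597}{61970} \approx 0.0096337$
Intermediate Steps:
$V = 50$ ($V = 5 \cdot 10 = 50$)
$g{\left(f \right)} = 4 + 2 f$
$\frac{1}{- \frac{1180}{5970} + g{\left(b{\left(V \right)} \right)}} = \frac{1}{- \frac{1180}{5970} + \left(4 + 2 \cdot 50\right)} = \frac{1}{\left(-1180\right) \frac{1}{5970} + \left(4 + 100\right)} = \frac{1}{- \frac{118}{597} + 104} = \frac{1}{\frac{61970}{597}} = \frac{597}{61970}$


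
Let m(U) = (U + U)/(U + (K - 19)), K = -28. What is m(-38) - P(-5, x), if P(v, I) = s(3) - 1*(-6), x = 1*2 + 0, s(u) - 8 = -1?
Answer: -1029/85 ≈ -12.106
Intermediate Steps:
s(u) = 7 (s(u) = 8 - 1 = 7)
x = 2 (x = 2 + 0 = 2)
P(v, I) = 13 (P(v, I) = 7 - 1*(-6) = 7 + 6 = 13)
m(U) = 2*U/(-47 + U) (m(U) = (U + U)/(U + (-28 - 19)) = (2*U)/(U - 47) = (2*U)/(-47 + U) = 2*U/(-47 + U))
m(-38) - P(-5, x) = 2*(-38)/(-47 - 38) - 1*13 = 2*(-38)/(-85) - 13 = 2*(-38)*(-1/85) - 13 = 76/85 - 13 = -1029/85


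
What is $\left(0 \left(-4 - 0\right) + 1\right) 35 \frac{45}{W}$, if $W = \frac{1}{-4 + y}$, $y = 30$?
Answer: $40950$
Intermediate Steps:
$W = \frac{1}{26}$ ($W = \frac{1}{-4 + 30} = \frac{1}{26} \approx 0.038462$)
$\left(0 \left(-4 - 0\right) + 1\right) 35 \frac{45}{W} = \left(0 \left(-4 - 0\right) + 1\right) 35 \cdot 45 \frac{1}{\frac{1}{26}} = \left(0 \left(-4 + 0\right) + 1\right) 35 \cdot 45 \cdot 26 = \left(0 \left(-4\right) + 1\right) 35 \cdot 1170 = \left(0 + 1\right) 35 \cdot 1170 = 1 \cdot 35 \cdot 1170 = 35 \cdot 1170 = 40950$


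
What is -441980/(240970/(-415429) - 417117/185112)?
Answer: 276330542352480/1771454771 ≈ 1.5599e+5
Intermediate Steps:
-441980/(240970/(-415429) - 417117/185112) = -441980/(240970*(-1/415429) - 417117*1/185112) = -441980/(-240970/415429 - 139039/61704) = -441980/(-72629645611/25633631016) = -441980*(-25633631016/72629645611) = 276330542352480/1771454771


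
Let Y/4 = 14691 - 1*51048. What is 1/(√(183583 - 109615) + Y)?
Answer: -12119/1762435768 - √4623/5287307304 ≈ -6.8891e-6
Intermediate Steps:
Y = -145428 (Y = 4*(14691 - 1*51048) = 4*(14691 - 51048) = 4*(-36357) = -145428)
1/(√(183583 - 109615) + Y) = 1/(√(183583 - 109615) - 145428) = 1/(√73968 - 145428) = 1/(4*√4623 - 145428) = 1/(-145428 + 4*√4623)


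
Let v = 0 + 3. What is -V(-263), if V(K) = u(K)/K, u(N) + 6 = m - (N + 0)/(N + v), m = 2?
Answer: -1303/68380 ≈ -0.019055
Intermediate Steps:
v = 3
u(N) = -4 - N/(3 + N) (u(N) = -6 + (2 - (N + 0)/(N + 3)) = -6 + (2 - N/(3 + N)) = -4 - N/(3 + N))
V(K) = (-12 - 5*K)/(K*(3 + K)) (V(K) = ((-12 - 5*K)/(3 + K))/K = (-12 - 5*K)/(K*(3 + K)))
-V(-263) = -(-12 - 5*(-263))/((-263)*(3 - 263)) = -(-1)*(-12 + 1315)/(263*(-260)) = -(-1)*(-1)*1303/(263*260) = -1*1303/68380 = -1303/68380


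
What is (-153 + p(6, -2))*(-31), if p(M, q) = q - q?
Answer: 4743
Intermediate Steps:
p(M, q) = 0
(-153 + p(6, -2))*(-31) = (-153 + 0)*(-31) = -153*(-31) = 4743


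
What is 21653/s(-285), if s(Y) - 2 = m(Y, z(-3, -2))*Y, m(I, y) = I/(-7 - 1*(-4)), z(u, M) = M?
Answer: -21653/27073 ≈ -0.79980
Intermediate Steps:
m(I, y) = -I/3 (m(I, y) = I/(-7 + 4) = I/(-3) = I*(-⅓) = -I/3)
s(Y) = 2 - Y²/3 (s(Y) = 2 + (-Y/3)*Y = 2 - Y²/3)
21653/s(-285) = 21653/(2 - ⅓*(-285)²) = 21653/(2 - ⅓*81225) = 21653/(2 - 27075) = 21653/(-27073) = 21653*(-1/27073) = -21653/27073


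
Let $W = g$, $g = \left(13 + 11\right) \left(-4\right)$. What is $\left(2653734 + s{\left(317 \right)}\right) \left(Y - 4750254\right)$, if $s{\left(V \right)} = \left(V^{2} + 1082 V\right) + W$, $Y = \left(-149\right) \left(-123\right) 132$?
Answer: $-7219667791890$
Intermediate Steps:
$g = -96$ ($g = 24 \left(-4\right) = -96$)
$W = -96$
$Y = 2419164$ ($Y = 18327 \cdot 132 = 2419164$)
$s{\left(V \right)} = -96 + V^{2} + 1082 V$ ($s{\left(V \right)} = \left(V^{2} + 1082 V\right) - 96 = -96 + V^{2} + 1082 V$)
$\left(2653734 + s{\left(317 \right)}\right) \left(Y - 4750254\right) = \left(2653734 + \left(-96 + 317^{2} + 1082 \cdot 317\right)\right) \left(2419164 - 4750254\right) = \left(2653734 + \left(-96 + 100489 + 342994\right)\right) \left(-2331090\right) = \left(2653734 + 443387\right) \left(-2331090\right) = 3097121 \left(-2331090\right) = -7219667791890$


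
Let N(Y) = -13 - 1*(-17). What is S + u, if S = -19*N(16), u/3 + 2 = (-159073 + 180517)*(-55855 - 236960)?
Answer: -18837374662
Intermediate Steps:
N(Y) = 4 (N(Y) = -13 + 17 = 4)
u = -18837374586 (u = -6 + 3*((-159073 + 180517)*(-55855 - 236960)) = -6 + 3*(21444*(-292815)) = -6 + 3*(-6279124860) = -6 - 18837374580 = -18837374586)
S = -76 (S = -19*4 = -76)
S + u = -76 - 18837374586 = -18837374662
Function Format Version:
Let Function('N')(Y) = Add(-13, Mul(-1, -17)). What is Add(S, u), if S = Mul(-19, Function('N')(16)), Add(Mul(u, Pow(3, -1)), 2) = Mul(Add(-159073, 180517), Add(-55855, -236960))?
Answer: -18837374662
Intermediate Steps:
Function('N')(Y) = 4 (Function('N')(Y) = Add(-13, 17) = 4)
u = -18837374586 (u = Add(-6, Mul(3, Mul(Add(-159073, 180517), Add(-55855, -236960)))) = Add(-6, Mul(3, Mul(21444, -292815))) = Add(-6, Mul(3, -6279124860)) = Add(-6, -18837374580) = -18837374586)
S = -76 (S = Mul(-19, 4) = -76)
Add(S, u) = Add(-76, -18837374586) = -18837374662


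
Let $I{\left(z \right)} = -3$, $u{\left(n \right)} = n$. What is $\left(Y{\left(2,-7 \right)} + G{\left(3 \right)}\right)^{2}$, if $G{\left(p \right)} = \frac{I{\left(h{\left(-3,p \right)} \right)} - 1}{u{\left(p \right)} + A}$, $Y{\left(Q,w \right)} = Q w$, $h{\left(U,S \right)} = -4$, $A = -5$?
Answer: $144$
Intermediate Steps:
$G{\left(p \right)} = - \frac{4}{-5 + p}$ ($G{\left(p \right)} = \frac{-3 - 1}{p - 5} = \frac{-3 - 1}{-5 + p} = - \frac{4}{-5 + p}$)
$\left(Y{\left(2,-7 \right)} + G{\left(3 \right)}\right)^{2} = \left(2 \left(-7\right) - \frac{4}{-5 + 3}\right)^{2} = \left(-14 - \frac{4}{-2}\right)^{2} = \left(-14 - -2\right)^{2} = \left(-14 + 2\right)^{2} = \left(-12\right)^{2} = 144$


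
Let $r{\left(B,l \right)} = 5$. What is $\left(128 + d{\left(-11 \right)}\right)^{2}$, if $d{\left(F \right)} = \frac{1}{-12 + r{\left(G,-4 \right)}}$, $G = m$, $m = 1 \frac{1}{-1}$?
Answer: $\frac{801025}{49} \approx 16347.0$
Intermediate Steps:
$m = -1$ ($m = 1 \left(-1\right) = -1$)
$G = -1$
$d{\left(F \right)} = - \frac{1}{7}$ ($d{\left(F \right)} = \frac{1}{-12 + 5} = \frac{1}{-7} = - \frac{1}{7}$)
$\left(128 + d{\left(-11 \right)}\right)^{2} = \left(128 - \frac{1}{7}\right)^{2} = \left(\frac{895}{7}\right)^{2} = \frac{801025}{49}$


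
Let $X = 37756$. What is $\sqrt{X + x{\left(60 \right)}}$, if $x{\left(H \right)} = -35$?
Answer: $\sqrt{37721} \approx 194.22$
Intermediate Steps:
$\sqrt{X + x{\left(60 \right)}} = \sqrt{37756 - 35} = \sqrt{37721}$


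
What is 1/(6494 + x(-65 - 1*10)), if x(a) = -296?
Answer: 1/6198 ≈ 0.00016134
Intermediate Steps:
1/(6494 + x(-65 - 1*10)) = 1/(6494 - 296) = 1/6198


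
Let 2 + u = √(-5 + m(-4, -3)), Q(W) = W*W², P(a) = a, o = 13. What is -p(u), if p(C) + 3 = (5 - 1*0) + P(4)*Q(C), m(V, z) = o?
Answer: 222 - 160*√2 ≈ -4.2742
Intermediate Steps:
m(V, z) = 13
Q(W) = W³
u = -2 + 2*√2 (u = -2 + √(-5 + 13) = -2 + √8 = -2 + 2*√2 ≈ 0.82843)
p(C) = 2 + 4*C³ (p(C) = -3 + ((5 - 1*0) + 4*C³) = -3 + ((5 + 0) + 4*C³) = -3 + (5 + 4*C³) = 2 + 4*C³)
-p(u) = -(2 + 4*(-2 + 2*√2)³) = -2 - 4*(-2 + 2*√2)³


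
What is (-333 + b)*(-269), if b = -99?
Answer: 116208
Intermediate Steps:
(-333 + b)*(-269) = (-333 - 99)*(-269) = -432*(-269) = 116208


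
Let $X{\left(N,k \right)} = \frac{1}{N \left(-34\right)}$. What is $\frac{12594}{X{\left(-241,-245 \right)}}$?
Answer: $103195236$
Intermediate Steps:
$X{\left(N,k \right)} = - \frac{1}{34 N}$ ($X{\left(N,k \right)} = \frac{1}{\left(-34\right) N} = - \frac{1}{34 N}$)
$\frac{12594}{X{\left(-241,-245 \right)}} = \frac{12594}{\left(- \frac{1}{34}\right) \frac{1}{-241}} = \frac{12594}{\left(- \frac{1}{34}\right) \left(- \frac{1}{241}\right)} = 12594 \frac{1}{\frac{1}{8194}} = 12594 \cdot 8194 = 103195236$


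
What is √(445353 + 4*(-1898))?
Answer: √437761 ≈ 661.63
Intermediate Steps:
√(445353 + 4*(-1898)) = √(445353 - 7592) = √437761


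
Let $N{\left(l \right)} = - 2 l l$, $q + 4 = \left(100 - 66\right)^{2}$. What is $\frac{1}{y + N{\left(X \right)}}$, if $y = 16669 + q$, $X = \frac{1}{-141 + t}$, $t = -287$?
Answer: $\frac{91592}{1632261031} \approx 5.6114 \cdot 10^{-5}$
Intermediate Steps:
$q = 1152$ ($q = -4 + \left(100 - 66\right)^{2} = -4 + 34^{2} = -4 + 1156 = 1152$)
$X = - \frac{1}{428}$ ($X = \frac{1}{-141 - 287} = \frac{1}{-428} = - \frac{1}{428} \approx -0.0023364$)
$y = 17821$ ($y = 16669 + 1152 = 17821$)
$N{\left(l \right)} = - 2 l^{2}$
$\frac{1}{y + N{\left(X \right)}} = \frac{1}{17821 - 2 \left(- \frac{1}{428}\right)^{2}} = \frac{1}{17821 - \frac{1}{91592}} = \frac{1}{\frac{1632261031}{91592}} = \frac{91592}{1632261031}$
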